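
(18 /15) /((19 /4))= 24/95 = 0.25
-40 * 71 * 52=-147680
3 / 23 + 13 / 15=344/345 = 1.00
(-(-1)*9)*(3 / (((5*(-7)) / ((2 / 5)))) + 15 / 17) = 22707/2975 = 7.63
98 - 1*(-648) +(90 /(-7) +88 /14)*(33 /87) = 150932/203 = 743.51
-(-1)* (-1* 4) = -4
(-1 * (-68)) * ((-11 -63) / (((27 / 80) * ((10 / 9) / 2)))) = -80512/3 = -26837.33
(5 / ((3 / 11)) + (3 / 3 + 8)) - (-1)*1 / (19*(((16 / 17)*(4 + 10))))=27.34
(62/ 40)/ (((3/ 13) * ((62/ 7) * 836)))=91/100320 = 0.00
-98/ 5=-19.60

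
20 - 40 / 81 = 1580/81 = 19.51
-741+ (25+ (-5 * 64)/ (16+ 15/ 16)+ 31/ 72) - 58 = -15462527/19512 = -792.46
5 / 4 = 1.25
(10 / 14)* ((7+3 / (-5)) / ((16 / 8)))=16/7 = 2.29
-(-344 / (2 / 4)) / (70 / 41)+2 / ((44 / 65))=312563/770 = 405.93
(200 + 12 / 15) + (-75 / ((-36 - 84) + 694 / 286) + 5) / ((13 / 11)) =224656726/1092845 = 205.57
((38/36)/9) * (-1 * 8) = -0.94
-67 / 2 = -33.50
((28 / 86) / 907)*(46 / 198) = 322/3861099 = 0.00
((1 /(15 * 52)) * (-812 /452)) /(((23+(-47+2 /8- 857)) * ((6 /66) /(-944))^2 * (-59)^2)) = 6288128/77629305 = 0.08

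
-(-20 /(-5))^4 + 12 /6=-254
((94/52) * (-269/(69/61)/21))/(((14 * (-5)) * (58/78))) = 771223/1960980 = 0.39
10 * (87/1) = 870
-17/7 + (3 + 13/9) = 127/63 = 2.02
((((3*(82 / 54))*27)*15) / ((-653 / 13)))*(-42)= 1007370/653 = 1542.68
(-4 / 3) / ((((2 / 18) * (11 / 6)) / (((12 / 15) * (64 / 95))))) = -18432/5225 = -3.53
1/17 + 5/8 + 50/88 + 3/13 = 28837/19448 = 1.48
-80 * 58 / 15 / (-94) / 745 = 464/105045 = 0.00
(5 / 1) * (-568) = -2840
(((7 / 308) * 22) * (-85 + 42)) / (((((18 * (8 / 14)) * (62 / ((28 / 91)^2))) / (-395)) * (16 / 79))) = 9392705/1508832 = 6.23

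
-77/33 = -7/3 = -2.33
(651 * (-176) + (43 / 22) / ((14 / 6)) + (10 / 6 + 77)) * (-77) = 52897381/6 = 8816230.17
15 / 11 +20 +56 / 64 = 1957/88 = 22.24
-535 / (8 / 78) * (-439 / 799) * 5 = 45798675/3196 = 14330.00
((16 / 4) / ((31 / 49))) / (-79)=-196/2449 = -0.08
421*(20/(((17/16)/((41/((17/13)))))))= 248462.84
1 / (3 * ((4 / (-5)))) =-5/12 = -0.42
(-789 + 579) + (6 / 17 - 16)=-3836/17 = -225.65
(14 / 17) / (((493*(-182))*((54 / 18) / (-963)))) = 321/108953 = 0.00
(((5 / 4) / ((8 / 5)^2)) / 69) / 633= 125/11181312 = 0.00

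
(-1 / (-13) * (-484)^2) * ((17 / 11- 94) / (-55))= 1968912/65 = 30290.95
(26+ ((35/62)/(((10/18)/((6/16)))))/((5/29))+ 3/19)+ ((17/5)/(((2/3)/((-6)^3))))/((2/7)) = -180339173/47120 = -3827.23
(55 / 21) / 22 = 5/42 = 0.12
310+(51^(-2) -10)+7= 798508/2601 = 307.00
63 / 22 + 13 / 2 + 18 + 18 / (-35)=10337/385 = 26.85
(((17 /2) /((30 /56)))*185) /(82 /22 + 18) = 96866/717 = 135.10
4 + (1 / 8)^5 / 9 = 1179649/294912 = 4.00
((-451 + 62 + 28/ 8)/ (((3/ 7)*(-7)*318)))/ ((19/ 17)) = 4369/12084 = 0.36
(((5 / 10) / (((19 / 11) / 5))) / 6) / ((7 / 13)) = 715/1596 = 0.45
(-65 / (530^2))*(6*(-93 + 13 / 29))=52338/407305 = 0.13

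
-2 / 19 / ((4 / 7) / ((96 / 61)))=-336/1159 = -0.29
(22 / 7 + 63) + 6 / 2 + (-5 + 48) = 785/7 = 112.14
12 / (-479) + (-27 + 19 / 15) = -185074/7185 = -25.76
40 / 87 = 0.46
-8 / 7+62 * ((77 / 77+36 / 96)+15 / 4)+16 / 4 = 8977/28 = 320.61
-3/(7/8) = -24/7 = -3.43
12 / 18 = 2/3 = 0.67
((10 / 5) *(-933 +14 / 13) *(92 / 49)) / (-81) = 2229160/51597 = 43.20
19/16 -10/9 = 11/144 = 0.08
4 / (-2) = -2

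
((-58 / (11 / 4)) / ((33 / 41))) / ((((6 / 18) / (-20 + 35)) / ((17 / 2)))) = -1212780/121 = -10022.98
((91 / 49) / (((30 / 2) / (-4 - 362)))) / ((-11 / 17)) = 26962/385 = 70.03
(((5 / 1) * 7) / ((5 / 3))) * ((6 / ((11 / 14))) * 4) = 7056/11 = 641.45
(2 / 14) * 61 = 61/7 = 8.71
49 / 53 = 0.92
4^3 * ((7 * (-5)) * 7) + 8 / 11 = -172472/11 = -15679.27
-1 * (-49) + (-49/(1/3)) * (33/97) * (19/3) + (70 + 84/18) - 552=-216814/291 = -745.07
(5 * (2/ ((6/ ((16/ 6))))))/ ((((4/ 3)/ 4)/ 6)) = 80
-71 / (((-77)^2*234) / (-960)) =11360/231231 = 0.05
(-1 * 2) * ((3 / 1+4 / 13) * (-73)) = 6278/13 = 482.92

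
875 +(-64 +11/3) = 2444/3 = 814.67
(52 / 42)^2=676/441 = 1.53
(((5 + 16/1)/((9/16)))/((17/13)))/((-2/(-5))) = 71.37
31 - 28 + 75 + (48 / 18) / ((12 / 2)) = 706/9 = 78.44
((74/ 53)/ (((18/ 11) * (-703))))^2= 121/82137969 = 0.00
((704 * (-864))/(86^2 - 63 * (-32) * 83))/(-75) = 4608/99275 = 0.05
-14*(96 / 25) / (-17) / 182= 96/5525 = 0.02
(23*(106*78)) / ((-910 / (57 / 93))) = -138966/1085 = -128.08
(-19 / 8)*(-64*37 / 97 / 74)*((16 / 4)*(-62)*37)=-697376/97 = -7189.44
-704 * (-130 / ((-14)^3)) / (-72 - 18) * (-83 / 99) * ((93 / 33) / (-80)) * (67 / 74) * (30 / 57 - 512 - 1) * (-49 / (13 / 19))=239795881/659340 = 363.69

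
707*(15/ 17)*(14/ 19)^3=29100120/116603 = 249.57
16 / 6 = 8/3 = 2.67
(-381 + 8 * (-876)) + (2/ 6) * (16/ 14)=-155161/21 = -7388.62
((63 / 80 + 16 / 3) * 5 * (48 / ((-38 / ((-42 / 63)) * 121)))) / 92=1469/634524 = 0.00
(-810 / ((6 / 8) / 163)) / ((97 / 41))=-74408.66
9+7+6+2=24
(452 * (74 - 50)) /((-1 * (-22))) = 5424/11 = 493.09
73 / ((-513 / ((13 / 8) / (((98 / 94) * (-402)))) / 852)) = 3166813/6736716 = 0.47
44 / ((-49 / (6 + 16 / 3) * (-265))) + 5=196271/38955 = 5.04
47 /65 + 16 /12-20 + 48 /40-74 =-3539/39 = -90.74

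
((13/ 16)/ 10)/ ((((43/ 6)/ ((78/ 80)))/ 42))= 31941/68800 = 0.46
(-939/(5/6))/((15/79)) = -148362/25 = -5934.48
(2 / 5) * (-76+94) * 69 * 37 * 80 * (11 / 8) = 2021976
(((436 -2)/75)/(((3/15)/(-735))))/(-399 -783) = 10633/591 = 17.99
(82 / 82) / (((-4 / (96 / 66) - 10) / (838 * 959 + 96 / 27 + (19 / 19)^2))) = -63031.10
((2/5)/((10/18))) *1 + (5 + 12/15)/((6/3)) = 181/50 = 3.62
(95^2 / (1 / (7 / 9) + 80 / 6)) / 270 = 12635/5526 = 2.29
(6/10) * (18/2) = 27/5 = 5.40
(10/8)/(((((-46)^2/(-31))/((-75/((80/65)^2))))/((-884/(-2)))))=400.76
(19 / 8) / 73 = 19/584 = 0.03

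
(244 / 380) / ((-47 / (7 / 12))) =-427/53580 = -0.01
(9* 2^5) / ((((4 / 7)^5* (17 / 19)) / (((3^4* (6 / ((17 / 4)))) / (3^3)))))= 25865973/1156 = 22375.41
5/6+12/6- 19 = -97/6 = -16.17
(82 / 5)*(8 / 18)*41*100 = 268960/9 = 29884.44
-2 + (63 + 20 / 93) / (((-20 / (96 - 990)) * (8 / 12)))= 4236.57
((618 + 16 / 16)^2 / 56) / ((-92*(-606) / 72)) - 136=-16542485/130088 = -127.16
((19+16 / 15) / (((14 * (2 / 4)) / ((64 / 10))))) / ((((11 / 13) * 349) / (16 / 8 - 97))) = -339872/57585 = -5.90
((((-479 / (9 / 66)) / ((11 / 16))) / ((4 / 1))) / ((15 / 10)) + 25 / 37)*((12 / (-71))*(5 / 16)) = 44.94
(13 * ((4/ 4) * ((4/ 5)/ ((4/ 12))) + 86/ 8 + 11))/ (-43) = -6279/860 = -7.30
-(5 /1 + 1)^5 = -7776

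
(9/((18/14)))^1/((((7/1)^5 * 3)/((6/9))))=2/21609 = 0.00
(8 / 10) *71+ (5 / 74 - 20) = 13641/370 = 36.87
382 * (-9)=-3438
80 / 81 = 0.99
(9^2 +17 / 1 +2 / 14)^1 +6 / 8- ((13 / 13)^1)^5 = 97.89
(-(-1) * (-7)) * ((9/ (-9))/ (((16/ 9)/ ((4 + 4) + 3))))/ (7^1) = 99/16 = 6.19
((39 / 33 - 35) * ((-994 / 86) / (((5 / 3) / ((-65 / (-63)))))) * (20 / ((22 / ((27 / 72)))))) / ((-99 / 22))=-286130/15609 = -18.33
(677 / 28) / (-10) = -677/280 = -2.42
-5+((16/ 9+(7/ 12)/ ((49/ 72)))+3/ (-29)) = -4510/1827 = -2.47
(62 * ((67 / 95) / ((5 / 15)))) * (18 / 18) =12462/95 = 131.18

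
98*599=58702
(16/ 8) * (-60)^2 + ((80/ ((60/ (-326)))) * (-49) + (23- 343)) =28178.67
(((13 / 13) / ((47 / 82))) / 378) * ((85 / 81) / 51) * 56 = 1640/308367 = 0.01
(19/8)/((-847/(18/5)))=-171/16940 = -0.01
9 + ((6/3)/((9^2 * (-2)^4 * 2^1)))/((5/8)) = 7291/810 = 9.00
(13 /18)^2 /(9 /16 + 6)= 676/8505 = 0.08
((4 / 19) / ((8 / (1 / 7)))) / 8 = 1/2128 = 0.00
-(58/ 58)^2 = -1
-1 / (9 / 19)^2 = -361/81 = -4.46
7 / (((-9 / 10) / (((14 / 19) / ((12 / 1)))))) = -0.48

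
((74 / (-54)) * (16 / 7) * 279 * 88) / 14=-807488/147 = -5493.12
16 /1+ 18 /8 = 73/4 = 18.25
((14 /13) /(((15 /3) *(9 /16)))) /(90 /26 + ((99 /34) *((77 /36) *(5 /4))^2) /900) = 70189056/638760835 = 0.11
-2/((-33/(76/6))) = 76/99 = 0.77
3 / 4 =0.75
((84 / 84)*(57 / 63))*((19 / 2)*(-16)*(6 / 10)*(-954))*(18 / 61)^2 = 892669248/130235 = 6854.30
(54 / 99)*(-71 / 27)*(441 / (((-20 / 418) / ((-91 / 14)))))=-85931.30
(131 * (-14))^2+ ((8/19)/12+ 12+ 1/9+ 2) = 575170495/171 = 3363570.15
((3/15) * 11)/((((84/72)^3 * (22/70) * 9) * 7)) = 24/343 = 0.07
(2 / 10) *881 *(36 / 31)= 31716/155 = 204.62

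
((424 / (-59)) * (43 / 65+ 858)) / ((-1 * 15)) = 23664712/57525 = 411.38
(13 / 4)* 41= 133.25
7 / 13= 0.54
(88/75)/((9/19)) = 1672/675 = 2.48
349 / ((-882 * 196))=-349/172872 = 0.00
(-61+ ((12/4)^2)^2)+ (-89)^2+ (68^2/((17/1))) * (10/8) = 8281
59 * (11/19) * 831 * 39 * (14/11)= 26769834/19 = 1408938.63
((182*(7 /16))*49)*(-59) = -1841567/8 = -230195.88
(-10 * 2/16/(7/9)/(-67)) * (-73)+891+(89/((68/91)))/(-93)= 658418695/741489 = 887.97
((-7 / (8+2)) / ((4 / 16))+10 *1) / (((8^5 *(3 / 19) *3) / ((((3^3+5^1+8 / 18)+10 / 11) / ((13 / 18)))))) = 2413/112640 = 0.02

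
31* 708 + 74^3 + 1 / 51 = 21785773/51 = 427172.02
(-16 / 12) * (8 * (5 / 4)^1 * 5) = -200/3 = -66.67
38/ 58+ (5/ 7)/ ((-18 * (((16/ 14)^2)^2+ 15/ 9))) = 2719667/4226982 = 0.64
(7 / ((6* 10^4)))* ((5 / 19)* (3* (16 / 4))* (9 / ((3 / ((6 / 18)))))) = 7/19000 = 0.00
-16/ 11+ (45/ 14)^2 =19139/2156 = 8.88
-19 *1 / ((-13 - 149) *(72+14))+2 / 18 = 1567/13932 = 0.11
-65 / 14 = -4.64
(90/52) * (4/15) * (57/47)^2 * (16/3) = 103968/28717 = 3.62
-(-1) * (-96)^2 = 9216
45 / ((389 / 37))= 1665/389 = 4.28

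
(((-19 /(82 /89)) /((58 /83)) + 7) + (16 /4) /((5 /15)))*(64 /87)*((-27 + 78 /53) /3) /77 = 266608/312011 = 0.85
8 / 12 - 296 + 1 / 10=-8857/30 = -295.23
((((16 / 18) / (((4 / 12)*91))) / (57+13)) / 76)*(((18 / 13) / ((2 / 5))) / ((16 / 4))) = 3/629356 = 0.00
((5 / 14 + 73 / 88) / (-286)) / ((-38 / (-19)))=-731/352352 = 0.00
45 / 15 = 3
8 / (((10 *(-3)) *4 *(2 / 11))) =-11/30 = -0.37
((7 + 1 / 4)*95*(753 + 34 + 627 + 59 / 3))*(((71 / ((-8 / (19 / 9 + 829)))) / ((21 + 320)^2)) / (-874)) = 14876275/207576 = 71.67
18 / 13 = 1.38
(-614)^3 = -231475544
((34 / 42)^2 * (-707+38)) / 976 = -0.45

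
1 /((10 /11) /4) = 22/5 = 4.40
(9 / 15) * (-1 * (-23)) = 69/5 = 13.80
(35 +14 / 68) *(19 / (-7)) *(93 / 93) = -3249/34 = -95.56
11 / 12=0.92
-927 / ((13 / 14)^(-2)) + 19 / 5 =-779591/980 = -795.50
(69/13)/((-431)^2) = 69/2414893 = 0.00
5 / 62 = 0.08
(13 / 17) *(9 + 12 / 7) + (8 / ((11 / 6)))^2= 392151/14399 = 27.23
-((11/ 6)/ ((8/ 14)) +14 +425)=-442.21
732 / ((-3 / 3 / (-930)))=680760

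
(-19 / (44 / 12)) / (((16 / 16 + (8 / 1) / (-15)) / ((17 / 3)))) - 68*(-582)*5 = 15231915/77 = 197817.08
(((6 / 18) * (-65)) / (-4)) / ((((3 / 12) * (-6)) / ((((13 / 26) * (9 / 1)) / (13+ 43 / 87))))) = -5655/4696 = -1.20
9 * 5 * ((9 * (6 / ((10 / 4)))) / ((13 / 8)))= 7776/13 = 598.15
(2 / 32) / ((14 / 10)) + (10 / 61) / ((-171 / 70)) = -26245/1168272 = -0.02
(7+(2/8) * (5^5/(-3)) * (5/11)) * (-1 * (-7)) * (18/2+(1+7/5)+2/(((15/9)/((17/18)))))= -4836629/495 = -9770.97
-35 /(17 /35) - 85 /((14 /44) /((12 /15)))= -34007/119 = -285.77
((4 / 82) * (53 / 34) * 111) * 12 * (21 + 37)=4094568/697 = 5874.56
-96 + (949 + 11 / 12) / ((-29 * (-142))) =-4732537/49416 = -95.77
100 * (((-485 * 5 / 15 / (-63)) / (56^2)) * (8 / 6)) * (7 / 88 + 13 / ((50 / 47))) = 13123615/9779616 = 1.34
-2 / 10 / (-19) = 1/95 = 0.01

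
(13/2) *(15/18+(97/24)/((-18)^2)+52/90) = 719537/77760 = 9.25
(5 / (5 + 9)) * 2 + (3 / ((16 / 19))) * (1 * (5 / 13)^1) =3035/1456 = 2.08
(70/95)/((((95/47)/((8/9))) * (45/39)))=68432/243675 = 0.28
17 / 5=3.40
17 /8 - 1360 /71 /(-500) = 30719/14200 = 2.16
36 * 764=27504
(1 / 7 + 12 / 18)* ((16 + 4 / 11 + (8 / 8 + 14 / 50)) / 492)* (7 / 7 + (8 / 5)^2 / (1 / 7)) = 886703/1614375 = 0.55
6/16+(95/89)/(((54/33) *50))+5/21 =140431/224280 = 0.63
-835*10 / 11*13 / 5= -21710/11 = -1973.64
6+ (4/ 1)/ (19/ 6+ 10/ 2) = 318/49 = 6.49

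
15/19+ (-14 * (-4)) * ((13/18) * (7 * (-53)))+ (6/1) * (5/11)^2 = -310424171/20691 = -15002.86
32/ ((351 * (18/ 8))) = 0.04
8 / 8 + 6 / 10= 8/5 = 1.60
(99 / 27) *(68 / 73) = 3.42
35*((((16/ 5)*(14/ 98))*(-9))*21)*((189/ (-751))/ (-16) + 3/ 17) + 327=-3245520/12767 = -254.21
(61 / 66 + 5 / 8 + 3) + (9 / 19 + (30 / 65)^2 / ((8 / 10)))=4483675/847704 = 5.29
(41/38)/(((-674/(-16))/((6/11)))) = 984/70433 = 0.01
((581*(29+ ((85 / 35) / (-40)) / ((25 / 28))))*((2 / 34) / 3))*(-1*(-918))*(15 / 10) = 453856.28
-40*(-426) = 17040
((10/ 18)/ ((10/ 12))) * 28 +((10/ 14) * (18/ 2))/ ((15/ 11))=491/21 = 23.38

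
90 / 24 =15/4 = 3.75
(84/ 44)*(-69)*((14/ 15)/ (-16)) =3381/440 = 7.68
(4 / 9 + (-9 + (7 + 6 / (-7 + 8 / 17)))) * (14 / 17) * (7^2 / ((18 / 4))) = -22.19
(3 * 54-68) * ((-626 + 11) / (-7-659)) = 9635/111 = 86.80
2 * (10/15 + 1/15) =22/15 = 1.47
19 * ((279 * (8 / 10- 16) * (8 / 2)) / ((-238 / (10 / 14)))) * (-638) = -514069776/833 = -617130.58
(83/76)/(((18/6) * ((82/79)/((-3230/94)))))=-557345/46248 = -12.05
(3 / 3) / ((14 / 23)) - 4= -33/14 = -2.36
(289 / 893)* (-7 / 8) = -2023/7144 = -0.28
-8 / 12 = -2/3 = -0.67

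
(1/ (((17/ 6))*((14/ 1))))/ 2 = 3/238 = 0.01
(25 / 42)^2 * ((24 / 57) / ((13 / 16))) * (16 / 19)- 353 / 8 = -728013389/16556904 = -43.97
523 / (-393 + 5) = -523/388 = -1.35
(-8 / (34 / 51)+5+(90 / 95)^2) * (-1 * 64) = 140992/361 = 390.56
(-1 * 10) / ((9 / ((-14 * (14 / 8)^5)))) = 588245/2304 = 255.31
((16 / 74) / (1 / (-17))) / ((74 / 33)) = -2244/1369 = -1.64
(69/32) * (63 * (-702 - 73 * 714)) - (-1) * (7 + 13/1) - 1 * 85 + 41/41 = -28703497/4 = -7175874.25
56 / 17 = 3.29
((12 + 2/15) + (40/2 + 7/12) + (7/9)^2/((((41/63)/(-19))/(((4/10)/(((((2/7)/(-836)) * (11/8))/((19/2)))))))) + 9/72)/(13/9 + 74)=60241357/31816 = 1893.43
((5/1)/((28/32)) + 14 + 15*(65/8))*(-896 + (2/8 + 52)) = -26760375/224 = -119465.96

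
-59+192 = 133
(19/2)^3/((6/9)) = 20577/16 = 1286.06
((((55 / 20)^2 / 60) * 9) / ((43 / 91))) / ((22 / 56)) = 21021/3440 = 6.11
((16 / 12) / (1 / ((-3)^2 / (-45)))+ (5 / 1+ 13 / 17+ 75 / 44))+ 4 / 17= 4909/660 = 7.44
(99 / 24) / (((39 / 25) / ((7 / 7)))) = 275/104 = 2.64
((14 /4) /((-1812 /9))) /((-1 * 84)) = 1/4832 = 0.00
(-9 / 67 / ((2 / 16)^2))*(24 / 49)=-4.21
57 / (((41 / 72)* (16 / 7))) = 3591/82 = 43.79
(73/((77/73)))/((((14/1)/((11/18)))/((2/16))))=0.38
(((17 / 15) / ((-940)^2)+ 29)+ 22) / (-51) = -39762001/39762000 = -1.00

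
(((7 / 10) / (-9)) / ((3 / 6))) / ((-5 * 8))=7/1800 = 0.00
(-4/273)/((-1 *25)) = 4/6825 = 0.00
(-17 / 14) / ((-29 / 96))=816/203 = 4.02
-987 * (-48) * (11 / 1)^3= 63057456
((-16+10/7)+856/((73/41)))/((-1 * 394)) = -119113/100667 = -1.18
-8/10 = -4/5 = -0.80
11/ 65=0.17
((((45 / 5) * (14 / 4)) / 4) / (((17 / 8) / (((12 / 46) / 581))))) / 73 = 54/2369069 = 0.00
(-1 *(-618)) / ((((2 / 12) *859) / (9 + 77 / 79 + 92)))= 29871648/67861 = 440.19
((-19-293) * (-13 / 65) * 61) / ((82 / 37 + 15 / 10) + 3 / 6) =4514/5 = 902.80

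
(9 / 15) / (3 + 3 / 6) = 6/35 = 0.17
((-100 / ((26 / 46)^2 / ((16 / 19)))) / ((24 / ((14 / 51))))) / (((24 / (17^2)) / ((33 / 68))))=-1018325/57798 = -17.62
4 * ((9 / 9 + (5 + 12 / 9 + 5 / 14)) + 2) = 814/21 = 38.76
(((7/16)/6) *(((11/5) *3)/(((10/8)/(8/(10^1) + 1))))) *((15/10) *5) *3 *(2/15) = 2079/1000 = 2.08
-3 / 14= -0.21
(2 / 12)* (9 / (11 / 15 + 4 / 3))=45/62 = 0.73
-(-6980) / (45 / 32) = 44672/9 = 4963.56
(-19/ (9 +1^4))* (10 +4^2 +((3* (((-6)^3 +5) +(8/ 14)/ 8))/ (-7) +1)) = -43719/196 = -223.06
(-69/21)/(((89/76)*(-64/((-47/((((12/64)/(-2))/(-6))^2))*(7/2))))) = -2628992/89 = -29539.24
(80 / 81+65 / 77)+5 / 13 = 179710/81081 = 2.22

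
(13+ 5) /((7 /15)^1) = 270/7 = 38.57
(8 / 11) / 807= 8/8877 = 0.00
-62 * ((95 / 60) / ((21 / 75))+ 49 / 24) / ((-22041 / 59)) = 25429/19908 = 1.28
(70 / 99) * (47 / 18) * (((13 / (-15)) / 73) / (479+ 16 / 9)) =-4277/93813687 = 0.00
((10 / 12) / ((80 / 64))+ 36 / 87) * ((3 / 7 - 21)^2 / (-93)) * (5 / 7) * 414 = -448312320/308357 = -1453.87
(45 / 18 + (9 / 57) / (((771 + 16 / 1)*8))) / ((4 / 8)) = 299063/59812 = 5.00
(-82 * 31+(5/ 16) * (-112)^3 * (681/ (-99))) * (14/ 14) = 99578194/33 = 3017521.03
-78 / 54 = -13/9 = -1.44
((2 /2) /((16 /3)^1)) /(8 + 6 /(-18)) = 9/368 = 0.02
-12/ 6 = -2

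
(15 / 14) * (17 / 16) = 255/224 = 1.14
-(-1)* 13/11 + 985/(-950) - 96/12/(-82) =20783/85690 = 0.24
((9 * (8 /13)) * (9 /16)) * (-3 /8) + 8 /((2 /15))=12237/208 = 58.83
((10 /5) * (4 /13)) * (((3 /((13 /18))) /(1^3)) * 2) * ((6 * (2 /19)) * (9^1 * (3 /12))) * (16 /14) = 186624/22477 = 8.30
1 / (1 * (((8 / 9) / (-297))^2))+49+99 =7154401/64 = 111787.52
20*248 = 4960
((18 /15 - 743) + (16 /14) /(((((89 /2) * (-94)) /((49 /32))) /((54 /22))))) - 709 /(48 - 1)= -696532033/920260 = -756.89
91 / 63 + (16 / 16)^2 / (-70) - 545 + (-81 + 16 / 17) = -6679063/10710 = -623.63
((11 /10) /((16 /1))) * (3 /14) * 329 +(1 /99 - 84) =-2507251/31680 = -79.14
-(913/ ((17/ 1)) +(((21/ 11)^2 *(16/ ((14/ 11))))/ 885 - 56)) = 123699/55165 = 2.24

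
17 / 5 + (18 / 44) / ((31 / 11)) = 1099/310 = 3.55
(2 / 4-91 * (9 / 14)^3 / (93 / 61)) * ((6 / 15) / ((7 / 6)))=-5.27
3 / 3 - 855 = -854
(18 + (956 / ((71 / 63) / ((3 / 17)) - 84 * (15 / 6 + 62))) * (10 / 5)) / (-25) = -18048942/25569875 = -0.71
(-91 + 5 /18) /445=-1633/8010 = -0.20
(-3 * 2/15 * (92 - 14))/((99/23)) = -1196/165 = -7.25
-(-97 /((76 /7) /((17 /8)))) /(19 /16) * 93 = 1073499/722 = 1486.84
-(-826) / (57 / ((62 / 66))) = 25606/1881 = 13.61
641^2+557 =411438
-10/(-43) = 10/43 = 0.23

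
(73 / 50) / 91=73/4550 = 0.02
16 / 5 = 3.20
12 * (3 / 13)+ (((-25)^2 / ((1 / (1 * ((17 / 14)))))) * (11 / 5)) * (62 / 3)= 34508.72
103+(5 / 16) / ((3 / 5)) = 4969/48 = 103.52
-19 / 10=-1.90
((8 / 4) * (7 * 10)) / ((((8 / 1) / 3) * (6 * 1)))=35/4 = 8.75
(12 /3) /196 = 1/49 = 0.02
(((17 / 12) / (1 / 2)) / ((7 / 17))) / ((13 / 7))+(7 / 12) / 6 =3559/936 = 3.80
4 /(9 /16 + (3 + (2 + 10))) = 0.26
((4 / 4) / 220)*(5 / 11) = 1/484 = 0.00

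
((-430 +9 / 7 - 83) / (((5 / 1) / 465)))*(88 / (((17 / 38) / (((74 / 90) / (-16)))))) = 286229262/595 = 481057.58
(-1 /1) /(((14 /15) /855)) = -12825/14 = -916.07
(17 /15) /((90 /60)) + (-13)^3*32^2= -101237726/45 = -2249727.24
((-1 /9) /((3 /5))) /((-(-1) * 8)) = -5/216 = -0.02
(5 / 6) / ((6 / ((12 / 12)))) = 5/36 = 0.14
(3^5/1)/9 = 27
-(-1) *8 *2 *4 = 64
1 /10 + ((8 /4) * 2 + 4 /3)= 163/30 = 5.43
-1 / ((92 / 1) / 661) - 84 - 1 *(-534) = 40739/92 = 442.82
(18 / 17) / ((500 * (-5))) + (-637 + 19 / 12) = -81015679/127500 = -635.42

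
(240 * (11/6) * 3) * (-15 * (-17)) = 336600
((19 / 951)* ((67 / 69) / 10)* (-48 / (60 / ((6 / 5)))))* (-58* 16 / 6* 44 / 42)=51979136/172249875 = 0.30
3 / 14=0.21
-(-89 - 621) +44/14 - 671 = 295/7 = 42.14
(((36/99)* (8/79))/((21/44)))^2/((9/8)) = 131072/24770529 = 0.01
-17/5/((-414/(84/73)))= 238/25185 = 0.01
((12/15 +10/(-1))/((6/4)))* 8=-736/15 = -49.07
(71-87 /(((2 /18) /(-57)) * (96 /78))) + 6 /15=2906727/80 = 36334.09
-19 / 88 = -0.22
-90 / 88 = -45/44 = -1.02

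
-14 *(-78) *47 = 51324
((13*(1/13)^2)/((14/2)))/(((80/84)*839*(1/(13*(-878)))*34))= -1317/285260 = 0.00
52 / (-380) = -13/95 = -0.14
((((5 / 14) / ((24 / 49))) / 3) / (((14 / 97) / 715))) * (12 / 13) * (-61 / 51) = -1329.39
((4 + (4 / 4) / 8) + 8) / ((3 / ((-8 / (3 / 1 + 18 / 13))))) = -1261/171 = -7.37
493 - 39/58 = 28555/58 = 492.33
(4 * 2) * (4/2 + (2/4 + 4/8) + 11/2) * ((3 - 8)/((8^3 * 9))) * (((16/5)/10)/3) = -17/2160 = -0.01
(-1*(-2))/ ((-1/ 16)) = -32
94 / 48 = 47/24 = 1.96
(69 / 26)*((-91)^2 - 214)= 556623/26 = 21408.58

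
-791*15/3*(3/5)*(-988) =2344524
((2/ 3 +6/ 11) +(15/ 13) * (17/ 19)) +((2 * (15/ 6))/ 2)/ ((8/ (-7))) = 7435/130416 = 0.06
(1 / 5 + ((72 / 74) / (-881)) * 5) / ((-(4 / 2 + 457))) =-31697/74810115 = 0.00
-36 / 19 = -1.89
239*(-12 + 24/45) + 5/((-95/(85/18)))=-2740.78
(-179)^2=32041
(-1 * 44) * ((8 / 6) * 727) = -127952/3 = -42650.67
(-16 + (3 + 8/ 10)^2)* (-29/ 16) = 1131/400 = 2.83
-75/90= -5/6 = -0.83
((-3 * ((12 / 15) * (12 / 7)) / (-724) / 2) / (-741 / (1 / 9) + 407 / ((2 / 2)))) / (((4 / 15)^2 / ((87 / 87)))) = -405/63471632 = 0.00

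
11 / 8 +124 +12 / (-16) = 997/8 = 124.62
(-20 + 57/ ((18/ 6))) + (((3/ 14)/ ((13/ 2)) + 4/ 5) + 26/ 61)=7194/27755 = 0.26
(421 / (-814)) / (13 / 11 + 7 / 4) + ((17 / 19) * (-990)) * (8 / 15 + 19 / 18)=-127650791/90687 = -1407.60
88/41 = 2.15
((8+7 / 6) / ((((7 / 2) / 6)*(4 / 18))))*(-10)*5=-24750/7 = -3535.71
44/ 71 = 0.62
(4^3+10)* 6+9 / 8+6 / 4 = 3573/8 = 446.62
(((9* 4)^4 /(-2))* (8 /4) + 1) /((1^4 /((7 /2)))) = -11757305/2 = -5878652.50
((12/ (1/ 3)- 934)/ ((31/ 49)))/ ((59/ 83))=-3652166/1829 = -1996.81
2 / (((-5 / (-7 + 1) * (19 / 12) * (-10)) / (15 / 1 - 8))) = -504/475 = -1.06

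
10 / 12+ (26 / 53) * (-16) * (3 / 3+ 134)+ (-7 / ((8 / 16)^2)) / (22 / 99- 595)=-34004683/32118 = -1058.74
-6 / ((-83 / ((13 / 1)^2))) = 1014/83 = 12.22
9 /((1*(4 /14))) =63/2 = 31.50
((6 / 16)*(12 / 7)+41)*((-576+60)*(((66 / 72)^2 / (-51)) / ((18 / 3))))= 59.01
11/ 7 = 1.57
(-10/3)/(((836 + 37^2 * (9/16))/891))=-47520/25697 = -1.85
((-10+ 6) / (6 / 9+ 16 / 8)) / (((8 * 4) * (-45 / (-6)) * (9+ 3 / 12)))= -1/1480 = 0.00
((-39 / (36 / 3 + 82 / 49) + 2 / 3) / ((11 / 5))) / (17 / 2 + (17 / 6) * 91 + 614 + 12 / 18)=-4393/3895782 = 0.00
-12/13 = -0.92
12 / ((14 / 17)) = 102/7 = 14.57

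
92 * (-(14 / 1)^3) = -252448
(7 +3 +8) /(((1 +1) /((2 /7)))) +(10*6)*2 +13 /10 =8671/70 = 123.87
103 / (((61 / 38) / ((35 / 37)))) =136990/2257 = 60.70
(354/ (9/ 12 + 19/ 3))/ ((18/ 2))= 472/85 = 5.55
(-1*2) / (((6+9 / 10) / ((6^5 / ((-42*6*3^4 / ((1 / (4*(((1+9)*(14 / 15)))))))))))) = 10/3381 = 0.00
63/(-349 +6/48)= -504/2791 = -0.18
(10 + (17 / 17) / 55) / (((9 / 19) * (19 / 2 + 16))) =20938/25245 = 0.83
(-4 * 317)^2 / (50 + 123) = 1607824/173 = 9293.78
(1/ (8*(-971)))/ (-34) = 1/264112 = 0.00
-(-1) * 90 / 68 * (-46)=-1035/17 = -60.88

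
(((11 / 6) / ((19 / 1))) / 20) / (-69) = -11/157320 = 0.00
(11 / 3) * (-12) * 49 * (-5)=10780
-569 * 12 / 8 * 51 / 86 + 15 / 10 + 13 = -84563/172 = -491.65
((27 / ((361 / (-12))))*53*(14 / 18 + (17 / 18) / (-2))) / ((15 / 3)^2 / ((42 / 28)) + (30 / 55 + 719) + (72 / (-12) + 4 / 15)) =-865755/43510969 = -0.02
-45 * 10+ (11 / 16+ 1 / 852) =-1531253/3408 = -449.31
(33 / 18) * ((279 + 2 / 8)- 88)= 2805/8 = 350.62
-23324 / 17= -1372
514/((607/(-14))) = -7196/607 = -11.86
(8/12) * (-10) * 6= -40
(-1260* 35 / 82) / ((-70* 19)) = 315/779 = 0.40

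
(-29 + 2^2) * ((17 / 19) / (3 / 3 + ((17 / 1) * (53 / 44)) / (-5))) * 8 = 748000/12939 = 57.81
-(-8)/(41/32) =256/41 = 6.24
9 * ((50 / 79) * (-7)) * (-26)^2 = -2129400/79 = -26954.43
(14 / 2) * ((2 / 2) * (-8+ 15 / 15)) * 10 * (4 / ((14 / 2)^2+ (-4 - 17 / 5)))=-1225/26 = -47.12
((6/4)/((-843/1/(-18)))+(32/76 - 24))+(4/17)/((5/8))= -10515097/453815 = -23.17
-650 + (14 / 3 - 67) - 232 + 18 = -2779/3 = -926.33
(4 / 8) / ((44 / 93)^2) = 8649/3872 = 2.23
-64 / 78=-32/39 = -0.82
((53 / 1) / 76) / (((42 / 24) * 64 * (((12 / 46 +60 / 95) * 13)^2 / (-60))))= -532703/191929920 = 0.00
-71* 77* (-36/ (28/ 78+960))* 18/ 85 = 69081012/1591795 = 43.40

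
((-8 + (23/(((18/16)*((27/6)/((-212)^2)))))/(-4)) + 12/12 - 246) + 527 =-4112654/81 = -50773.51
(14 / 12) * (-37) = -259/6 = -43.17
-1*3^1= -3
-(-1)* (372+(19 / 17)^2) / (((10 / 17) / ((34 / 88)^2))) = 94.72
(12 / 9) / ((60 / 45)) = 1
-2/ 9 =-0.22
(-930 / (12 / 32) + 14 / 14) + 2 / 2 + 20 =-2458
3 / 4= 0.75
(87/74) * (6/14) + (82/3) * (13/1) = 355.84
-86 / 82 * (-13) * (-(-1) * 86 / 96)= 24037/1968 = 12.21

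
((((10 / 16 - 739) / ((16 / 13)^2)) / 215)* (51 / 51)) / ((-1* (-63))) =-332761/9246720 = -0.04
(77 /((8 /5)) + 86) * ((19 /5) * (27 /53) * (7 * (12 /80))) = 11559429/42400 = 272.63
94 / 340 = 47/170 = 0.28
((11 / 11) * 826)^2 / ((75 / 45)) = 2046828/5 = 409365.60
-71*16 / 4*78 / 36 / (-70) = 923/105 = 8.79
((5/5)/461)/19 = 1/8759 = 0.00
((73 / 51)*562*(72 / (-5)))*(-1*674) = 663636576/85 = 7807489.13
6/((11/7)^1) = 42/11 = 3.82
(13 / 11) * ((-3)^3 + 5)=-26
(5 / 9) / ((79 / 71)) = 0.50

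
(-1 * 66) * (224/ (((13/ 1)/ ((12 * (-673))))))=119395584/13 = 9184275.69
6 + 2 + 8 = 16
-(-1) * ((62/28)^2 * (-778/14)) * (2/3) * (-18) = 3269.64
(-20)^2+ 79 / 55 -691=-15926/55 = -289.56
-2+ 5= 3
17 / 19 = 0.89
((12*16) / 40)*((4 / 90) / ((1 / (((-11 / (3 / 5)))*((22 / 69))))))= -3872/3105 = -1.25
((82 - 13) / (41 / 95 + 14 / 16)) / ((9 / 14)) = 244720/2979 = 82.15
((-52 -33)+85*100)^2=70812225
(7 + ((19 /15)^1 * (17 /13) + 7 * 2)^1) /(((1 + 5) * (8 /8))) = 2209/585 = 3.78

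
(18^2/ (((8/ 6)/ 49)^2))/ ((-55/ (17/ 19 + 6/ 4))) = -159279939/8360 = -19052.62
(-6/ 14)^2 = 9/49 = 0.18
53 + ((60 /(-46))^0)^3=54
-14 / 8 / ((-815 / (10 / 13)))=7/4238 = 0.00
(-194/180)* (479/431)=-46463/38790 = -1.20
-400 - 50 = -450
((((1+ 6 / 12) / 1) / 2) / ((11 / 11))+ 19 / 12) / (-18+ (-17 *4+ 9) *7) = -0.01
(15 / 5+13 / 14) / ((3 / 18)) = 165/7 = 23.57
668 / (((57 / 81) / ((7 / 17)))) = 390.87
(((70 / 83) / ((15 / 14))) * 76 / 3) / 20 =3724/3735 = 1.00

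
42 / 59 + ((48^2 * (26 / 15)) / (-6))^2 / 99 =653563406/146025 = 4475.70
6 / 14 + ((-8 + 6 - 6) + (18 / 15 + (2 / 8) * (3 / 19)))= -16843/2660 = -6.33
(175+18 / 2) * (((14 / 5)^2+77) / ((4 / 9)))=878094/25 = 35123.76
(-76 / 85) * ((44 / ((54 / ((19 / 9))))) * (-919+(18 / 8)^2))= 58067933/41310 = 1405.66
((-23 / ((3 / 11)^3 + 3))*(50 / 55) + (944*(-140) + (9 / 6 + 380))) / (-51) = 26488870/10251 = 2584.03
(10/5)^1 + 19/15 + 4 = 109/15 = 7.27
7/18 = 0.39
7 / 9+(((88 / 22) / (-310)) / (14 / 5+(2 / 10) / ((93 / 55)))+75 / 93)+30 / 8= 8071525/1514412 = 5.33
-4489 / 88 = -51.01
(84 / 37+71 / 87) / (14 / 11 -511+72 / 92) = -2513555/414488097 = -0.01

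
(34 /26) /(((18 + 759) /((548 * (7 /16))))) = 0.40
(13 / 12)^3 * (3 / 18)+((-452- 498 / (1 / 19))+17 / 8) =-102764123/10368 = -9911.66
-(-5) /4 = 5/4 = 1.25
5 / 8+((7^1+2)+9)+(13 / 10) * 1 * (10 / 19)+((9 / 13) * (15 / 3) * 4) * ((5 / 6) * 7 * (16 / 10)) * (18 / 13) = 5092495/25688 = 198.24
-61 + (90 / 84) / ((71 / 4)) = -30287/497 = -60.94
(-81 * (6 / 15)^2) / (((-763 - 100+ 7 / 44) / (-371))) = -1762992/316375 = -5.57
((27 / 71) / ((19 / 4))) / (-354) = -18/79591 = 0.00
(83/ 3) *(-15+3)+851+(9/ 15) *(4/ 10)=519.24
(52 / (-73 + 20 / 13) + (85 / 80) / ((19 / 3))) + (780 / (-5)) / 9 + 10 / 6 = -16.23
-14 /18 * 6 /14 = -1/3 = -0.33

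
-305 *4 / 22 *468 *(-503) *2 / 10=2610844.36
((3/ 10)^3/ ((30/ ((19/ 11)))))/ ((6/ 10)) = 57/22000 = 0.00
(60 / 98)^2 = 900/2401 = 0.37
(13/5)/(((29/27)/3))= 1053/145 = 7.26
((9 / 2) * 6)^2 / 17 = 42.88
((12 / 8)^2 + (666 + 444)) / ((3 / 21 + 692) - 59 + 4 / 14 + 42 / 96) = 124572/70993 = 1.75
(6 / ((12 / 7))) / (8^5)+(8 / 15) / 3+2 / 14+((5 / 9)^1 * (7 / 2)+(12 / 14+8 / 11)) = 124882313/32440320 = 3.85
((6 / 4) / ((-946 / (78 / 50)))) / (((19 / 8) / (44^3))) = -1812096/20425 = -88.72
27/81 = 1/3 = 0.33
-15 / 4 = -3.75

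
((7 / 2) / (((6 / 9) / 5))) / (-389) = -0.07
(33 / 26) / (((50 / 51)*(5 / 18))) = 15147/3250 = 4.66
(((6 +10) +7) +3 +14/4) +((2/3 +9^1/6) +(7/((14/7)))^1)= 211/6 = 35.17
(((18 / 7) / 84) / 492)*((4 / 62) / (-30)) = -1/7473480 = 0.00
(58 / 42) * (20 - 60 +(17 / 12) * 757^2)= 282499237/252 = 1121028.72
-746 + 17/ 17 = -745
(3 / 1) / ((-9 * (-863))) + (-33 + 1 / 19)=-1620695/49191 = -32.95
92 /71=1.30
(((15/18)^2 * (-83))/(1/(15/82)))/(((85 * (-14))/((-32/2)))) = -2075/14637 = -0.14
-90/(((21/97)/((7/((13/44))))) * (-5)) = 25608/13 = 1969.85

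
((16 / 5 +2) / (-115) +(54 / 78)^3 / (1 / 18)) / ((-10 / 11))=-6.52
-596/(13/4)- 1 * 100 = -283.38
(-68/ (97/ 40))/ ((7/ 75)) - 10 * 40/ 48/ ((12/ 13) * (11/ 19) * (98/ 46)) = -579264425/1882188 = -307.76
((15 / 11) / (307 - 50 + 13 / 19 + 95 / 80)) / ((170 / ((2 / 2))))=456/14716339 = 0.00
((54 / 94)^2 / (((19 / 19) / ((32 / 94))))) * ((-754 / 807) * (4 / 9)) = -1302912/27928387 = -0.05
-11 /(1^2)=-11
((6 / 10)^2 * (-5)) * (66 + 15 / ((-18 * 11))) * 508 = -60281.13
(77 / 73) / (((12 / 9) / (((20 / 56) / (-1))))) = -0.28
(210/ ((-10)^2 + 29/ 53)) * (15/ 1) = 166950/5329 = 31.33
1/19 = 0.05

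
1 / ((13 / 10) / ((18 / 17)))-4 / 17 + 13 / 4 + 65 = 60845/884 = 68.83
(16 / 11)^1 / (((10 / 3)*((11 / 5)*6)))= 4/121 = 0.03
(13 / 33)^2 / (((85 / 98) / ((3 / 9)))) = 16562/277695 = 0.06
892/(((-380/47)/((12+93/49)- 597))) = 299463132/4655 = 64331.50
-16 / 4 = -4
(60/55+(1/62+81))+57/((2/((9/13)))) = 451447/4433 = 101.84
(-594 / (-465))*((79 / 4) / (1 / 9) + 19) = 77913/310 = 251.33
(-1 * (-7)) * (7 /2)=49/2 = 24.50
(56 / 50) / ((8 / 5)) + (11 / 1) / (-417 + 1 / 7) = 4914/7295 = 0.67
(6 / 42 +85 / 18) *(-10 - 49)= -36167/126 = -287.04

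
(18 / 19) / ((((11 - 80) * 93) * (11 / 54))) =-108/149017 = 0.00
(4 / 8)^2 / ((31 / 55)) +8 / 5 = 2.04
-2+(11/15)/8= -229/120 = -1.91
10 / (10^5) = 1/10000 = 0.00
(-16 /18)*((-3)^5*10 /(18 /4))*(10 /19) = 4800/19 = 252.63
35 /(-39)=-35/39 = -0.90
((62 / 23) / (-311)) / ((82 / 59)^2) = -107911/24048386 = 0.00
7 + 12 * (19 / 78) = 129/13 = 9.92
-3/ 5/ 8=-0.08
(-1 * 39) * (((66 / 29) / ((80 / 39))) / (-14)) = 50193/16240 = 3.09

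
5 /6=0.83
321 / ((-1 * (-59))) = 321/59 = 5.44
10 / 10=1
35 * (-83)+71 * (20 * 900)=1275095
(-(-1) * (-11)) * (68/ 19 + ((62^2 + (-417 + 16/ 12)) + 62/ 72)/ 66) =-2507137/4104 = -610.90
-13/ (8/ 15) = -195/8 = -24.38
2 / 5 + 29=147/5 = 29.40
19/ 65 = 0.29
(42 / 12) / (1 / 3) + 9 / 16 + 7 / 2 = 233/16 = 14.56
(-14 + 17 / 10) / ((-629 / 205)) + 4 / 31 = 161365/38998 = 4.14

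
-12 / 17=-0.71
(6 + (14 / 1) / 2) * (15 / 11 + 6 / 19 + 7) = 23582/209 = 112.83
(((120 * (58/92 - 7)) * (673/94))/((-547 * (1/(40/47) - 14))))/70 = -7887560/707794479 = -0.01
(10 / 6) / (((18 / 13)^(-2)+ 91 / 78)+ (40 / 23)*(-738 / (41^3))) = 1.00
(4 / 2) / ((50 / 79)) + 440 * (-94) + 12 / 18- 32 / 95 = -58933027/1425 = -41356.51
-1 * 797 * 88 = -70136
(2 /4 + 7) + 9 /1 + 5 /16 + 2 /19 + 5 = 6663/304 = 21.92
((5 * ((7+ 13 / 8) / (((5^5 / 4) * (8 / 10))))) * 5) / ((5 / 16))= 138/125 = 1.10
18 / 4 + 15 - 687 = -1335/2 = -667.50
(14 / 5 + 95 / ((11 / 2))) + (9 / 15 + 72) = 5097/55 = 92.67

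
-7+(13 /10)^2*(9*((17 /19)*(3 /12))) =-27343/7600 = -3.60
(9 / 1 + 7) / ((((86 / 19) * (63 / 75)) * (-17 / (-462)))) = 83600/731 = 114.36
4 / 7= 0.57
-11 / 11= -1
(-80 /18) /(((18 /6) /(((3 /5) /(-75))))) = 8/675 = 0.01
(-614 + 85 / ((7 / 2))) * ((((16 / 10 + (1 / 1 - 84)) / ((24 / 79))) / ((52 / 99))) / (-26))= -136875321/11830 = -11570.19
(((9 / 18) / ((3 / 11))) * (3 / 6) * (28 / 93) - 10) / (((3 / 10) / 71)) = -1926230/837 = -2301.35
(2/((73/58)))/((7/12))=1392/511 = 2.72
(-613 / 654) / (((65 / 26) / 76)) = -46588/1635 = -28.49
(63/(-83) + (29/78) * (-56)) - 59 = -260836/3237 = -80.58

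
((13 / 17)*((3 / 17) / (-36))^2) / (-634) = -13/448537248 = 0.00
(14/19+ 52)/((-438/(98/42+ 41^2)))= -843350/4161 = -202.68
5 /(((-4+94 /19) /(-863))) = -81985/18 = -4554.72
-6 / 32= -3/16 = -0.19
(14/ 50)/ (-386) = -7/9650 = 0.00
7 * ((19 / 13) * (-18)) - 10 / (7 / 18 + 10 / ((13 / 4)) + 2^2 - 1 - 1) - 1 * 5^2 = -3508021/16627 = -210.98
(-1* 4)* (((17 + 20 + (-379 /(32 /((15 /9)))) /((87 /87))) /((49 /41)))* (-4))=67937/294 = 231.08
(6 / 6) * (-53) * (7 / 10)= -371/10 = -37.10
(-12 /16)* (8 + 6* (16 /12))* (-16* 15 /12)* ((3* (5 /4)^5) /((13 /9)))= 1265625/832 = 1521.18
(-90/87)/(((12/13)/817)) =-53105/58 = -915.60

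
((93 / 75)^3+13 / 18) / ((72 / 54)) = 739363/375000 = 1.97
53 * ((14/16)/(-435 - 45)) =-371/3840 = -0.10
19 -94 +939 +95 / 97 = 864.98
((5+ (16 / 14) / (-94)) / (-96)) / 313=-547/3295264 = 0.00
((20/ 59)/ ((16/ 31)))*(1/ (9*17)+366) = 8679845/36108 = 240.39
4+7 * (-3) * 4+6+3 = -71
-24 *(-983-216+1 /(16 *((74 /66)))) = 2129325/74 = 28774.66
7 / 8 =0.88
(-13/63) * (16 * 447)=-30992/21 = -1475.81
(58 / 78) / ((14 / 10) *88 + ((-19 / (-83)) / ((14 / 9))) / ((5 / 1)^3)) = 4212250/697903869 = 0.01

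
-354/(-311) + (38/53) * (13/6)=133103/49449 = 2.69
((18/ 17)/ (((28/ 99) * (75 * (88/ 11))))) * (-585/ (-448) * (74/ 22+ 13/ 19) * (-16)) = -0.53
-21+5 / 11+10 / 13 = -2828/143 = -19.78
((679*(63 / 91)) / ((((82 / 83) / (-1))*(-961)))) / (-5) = -507213/5122130 = -0.10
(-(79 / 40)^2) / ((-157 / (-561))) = -13.94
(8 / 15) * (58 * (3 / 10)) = 232/25 = 9.28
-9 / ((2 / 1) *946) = -9/1892 = 0.00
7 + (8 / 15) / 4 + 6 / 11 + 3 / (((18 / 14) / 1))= 1652/165 = 10.01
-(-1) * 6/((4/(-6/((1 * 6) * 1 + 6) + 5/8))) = 3/16 = 0.19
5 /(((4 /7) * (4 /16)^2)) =140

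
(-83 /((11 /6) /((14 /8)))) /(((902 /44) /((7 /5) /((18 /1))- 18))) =937153/13530 = 69.26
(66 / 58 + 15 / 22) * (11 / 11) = 1161/638 = 1.82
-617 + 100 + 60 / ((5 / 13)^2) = -557/5 = -111.40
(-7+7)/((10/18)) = 0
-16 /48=-1/3 = -0.33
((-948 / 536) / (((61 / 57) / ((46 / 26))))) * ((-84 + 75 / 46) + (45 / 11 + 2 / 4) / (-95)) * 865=153630747/737 = 208454.20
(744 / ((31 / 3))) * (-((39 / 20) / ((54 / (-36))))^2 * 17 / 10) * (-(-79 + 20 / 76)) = -38682072/2375 = -16287.19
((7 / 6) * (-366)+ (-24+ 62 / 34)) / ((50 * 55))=-3818/23375 = -0.16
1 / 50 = 0.02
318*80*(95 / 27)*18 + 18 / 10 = 8056009/5 = 1611201.80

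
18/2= 9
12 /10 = 6/5 = 1.20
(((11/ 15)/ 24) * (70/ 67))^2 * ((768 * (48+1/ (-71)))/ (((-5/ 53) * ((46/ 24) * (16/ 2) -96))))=70783832/14342355 = 4.94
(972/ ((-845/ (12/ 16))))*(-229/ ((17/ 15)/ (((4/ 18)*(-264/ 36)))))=-284.08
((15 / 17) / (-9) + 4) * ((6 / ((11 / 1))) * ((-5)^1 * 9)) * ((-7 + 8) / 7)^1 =-17910/1309 = -13.68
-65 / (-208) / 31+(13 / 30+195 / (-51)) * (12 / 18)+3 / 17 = -786799/379440 = -2.07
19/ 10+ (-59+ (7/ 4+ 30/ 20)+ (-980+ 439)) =-11897/20 = -594.85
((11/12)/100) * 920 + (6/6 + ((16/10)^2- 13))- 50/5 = -1651/150 = -11.01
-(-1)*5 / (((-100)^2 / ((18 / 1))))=9/1000 = 0.01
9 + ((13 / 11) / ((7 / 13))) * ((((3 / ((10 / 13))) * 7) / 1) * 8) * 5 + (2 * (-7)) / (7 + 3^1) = 132238/55 = 2404.33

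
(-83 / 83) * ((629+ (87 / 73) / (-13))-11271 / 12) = 1178057/3796 = 310.34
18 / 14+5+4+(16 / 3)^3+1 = 30805/189 = 162.99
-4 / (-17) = 4/17 = 0.24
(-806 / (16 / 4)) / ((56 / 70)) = -2015/8 = -251.88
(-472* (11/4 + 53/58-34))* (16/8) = 830484/29 = 28637.38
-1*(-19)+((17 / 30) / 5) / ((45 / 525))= 1829/90 = 20.32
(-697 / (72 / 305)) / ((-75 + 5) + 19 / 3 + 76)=-212585/888 = -239.40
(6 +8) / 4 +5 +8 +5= 43/2 = 21.50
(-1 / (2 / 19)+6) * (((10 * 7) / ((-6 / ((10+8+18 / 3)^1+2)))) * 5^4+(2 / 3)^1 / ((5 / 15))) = 663534.67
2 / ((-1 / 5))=-10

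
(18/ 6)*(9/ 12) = 9/4 = 2.25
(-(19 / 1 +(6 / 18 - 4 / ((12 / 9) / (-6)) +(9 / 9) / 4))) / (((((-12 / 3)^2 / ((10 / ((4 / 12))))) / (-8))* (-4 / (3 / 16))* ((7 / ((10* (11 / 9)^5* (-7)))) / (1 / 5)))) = 363170005/2519424 = 144.15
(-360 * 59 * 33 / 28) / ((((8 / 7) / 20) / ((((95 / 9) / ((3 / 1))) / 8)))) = -192671.88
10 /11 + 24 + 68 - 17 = 835/11 = 75.91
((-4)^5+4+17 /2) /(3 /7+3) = -14161/48 = -295.02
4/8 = 1/2 = 0.50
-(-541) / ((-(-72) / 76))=10279/18 = 571.06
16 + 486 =502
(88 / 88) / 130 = 1/130 = 0.01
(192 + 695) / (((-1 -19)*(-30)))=887/600 = 1.48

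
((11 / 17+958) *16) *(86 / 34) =11212336/289 = 38797.01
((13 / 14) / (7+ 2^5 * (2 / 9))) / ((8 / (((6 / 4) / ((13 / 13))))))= 351/28448 = 0.01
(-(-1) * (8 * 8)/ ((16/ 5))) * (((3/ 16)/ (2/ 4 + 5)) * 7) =105/22 = 4.77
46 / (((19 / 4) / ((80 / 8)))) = 1840/19 = 96.84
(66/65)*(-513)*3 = -101574/65 = -1562.68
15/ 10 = 3/2 = 1.50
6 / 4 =3/2 = 1.50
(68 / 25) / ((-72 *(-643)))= 17/289350 = 0.00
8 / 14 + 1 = 11/7 = 1.57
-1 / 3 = -0.33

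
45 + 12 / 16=183/4 = 45.75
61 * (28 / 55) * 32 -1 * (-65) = 58231/55 = 1058.75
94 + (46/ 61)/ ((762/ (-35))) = 2183849/23241 = 93.97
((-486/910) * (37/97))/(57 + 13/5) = -8991/2630446 = 0.00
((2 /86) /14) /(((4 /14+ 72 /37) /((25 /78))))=925/3877224 = 0.00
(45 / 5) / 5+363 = 1824/5 = 364.80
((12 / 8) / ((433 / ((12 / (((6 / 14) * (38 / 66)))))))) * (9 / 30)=2079/41135 = 0.05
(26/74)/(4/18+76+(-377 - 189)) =-117/163096 = 0.00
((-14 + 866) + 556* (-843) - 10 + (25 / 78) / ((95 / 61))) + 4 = -693371179/1482 = -467861.79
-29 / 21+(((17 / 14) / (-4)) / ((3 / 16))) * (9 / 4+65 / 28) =-1291/147 = -8.78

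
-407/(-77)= 37/7 = 5.29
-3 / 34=-0.09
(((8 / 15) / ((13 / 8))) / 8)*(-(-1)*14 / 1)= 112/195 = 0.57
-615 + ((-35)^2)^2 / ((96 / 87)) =43498445/32 = 1359326.41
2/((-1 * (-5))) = 2/5 = 0.40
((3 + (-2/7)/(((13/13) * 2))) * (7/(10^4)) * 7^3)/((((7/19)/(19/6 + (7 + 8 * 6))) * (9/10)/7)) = 2274433/2700 = 842.38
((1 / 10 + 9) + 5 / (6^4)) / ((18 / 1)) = 58993/116640 = 0.51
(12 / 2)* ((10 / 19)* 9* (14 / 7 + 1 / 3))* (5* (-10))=-63000/19 = -3315.79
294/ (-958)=-147/479 = -0.31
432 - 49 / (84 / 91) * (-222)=24433/2 = 12216.50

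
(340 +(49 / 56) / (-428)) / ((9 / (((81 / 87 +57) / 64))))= 34.20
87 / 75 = 29/25 = 1.16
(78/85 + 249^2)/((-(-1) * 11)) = 5270163/935 = 5636.54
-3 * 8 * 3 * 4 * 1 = -288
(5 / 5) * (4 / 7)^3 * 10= 640/343 = 1.87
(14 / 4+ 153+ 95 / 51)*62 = 500743/51 = 9818.49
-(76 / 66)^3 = -54872/35937 = -1.53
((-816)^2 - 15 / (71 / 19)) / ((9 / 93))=488513407/71 = 6880470.52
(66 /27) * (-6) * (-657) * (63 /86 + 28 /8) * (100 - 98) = 3507504/43 = 81569.86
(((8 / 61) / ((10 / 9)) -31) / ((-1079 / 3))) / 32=28257/10531040 = 0.00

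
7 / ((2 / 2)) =7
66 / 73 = 0.90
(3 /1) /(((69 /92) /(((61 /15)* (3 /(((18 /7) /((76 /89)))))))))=16.21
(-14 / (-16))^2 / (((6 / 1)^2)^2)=49/82944 = 0.00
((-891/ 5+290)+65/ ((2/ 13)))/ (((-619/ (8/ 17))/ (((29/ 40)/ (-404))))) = 154947/212564600 = 0.00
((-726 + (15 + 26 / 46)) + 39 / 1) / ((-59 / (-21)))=-324303/1357 = -238.99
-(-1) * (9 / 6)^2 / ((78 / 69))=1.99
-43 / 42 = -1.02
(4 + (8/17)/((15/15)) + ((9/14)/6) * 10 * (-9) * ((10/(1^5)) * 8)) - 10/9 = -822602/1071 = -768.07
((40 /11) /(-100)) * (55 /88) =-1/44 = -0.02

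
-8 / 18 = -4/9 = -0.44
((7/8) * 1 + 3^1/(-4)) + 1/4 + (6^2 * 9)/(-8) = -321/8 = -40.12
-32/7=-4.57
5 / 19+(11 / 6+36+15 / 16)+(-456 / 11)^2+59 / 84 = 452719447/257488 = 1758.22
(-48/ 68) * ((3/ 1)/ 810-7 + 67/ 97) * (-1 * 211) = -939.16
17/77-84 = -6451/77 = -83.78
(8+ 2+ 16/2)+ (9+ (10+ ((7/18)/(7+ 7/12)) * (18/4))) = 484/13 = 37.23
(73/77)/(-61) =-73/4697 = -0.02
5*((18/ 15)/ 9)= 2/3 = 0.67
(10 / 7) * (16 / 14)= 80/49 = 1.63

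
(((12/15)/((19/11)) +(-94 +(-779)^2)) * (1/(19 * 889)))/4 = 57641009/6418580 = 8.98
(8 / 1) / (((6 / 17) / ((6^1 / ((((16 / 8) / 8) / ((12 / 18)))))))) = 1088/3 = 362.67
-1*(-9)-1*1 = 8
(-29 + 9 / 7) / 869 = -194/6083 = -0.03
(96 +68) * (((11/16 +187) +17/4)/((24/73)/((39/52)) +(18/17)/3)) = 156255551/3928 = 39779.93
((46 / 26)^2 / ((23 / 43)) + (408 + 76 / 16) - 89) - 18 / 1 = 210643/676 = 311.60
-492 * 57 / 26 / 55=-14022/715 = -19.61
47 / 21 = 2.24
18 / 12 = 3/2 = 1.50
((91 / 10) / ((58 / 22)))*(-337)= -337337/290 = -1163.23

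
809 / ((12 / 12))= 809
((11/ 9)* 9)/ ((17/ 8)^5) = 360448/1419857 = 0.25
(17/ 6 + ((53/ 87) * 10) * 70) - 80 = 60773/174 = 349.27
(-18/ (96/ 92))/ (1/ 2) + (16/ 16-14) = -95/2 = -47.50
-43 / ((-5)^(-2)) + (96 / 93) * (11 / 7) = -232923/217 = -1073.38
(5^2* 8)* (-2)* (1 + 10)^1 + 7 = -4393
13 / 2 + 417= 847/2 = 423.50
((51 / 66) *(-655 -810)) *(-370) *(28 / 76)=32251975/209 = 154315.67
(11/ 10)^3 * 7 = 9317/1000 = 9.32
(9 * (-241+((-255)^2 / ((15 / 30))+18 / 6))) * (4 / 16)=292077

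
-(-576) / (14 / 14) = 576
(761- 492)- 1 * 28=241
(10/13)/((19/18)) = 180/247 = 0.73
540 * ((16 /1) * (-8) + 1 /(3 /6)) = -68040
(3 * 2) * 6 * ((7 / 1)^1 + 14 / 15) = 1428/5 = 285.60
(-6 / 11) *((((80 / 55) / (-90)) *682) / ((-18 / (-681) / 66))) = 225184/15 = 15012.27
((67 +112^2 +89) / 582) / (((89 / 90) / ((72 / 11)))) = 13716000/94963 = 144.44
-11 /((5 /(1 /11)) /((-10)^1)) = 2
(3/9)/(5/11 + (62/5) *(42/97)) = 5335/93207 = 0.06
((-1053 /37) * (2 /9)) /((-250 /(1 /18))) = 13/9250 = 0.00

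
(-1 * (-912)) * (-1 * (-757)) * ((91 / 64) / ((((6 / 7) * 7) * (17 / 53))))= 69369209/136 = 510067.71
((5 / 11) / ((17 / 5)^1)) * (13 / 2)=325/374 = 0.87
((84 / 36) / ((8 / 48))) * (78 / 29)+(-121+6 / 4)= -4747/58 = -81.84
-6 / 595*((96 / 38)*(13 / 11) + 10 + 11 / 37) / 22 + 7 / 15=69933026/151837455 = 0.46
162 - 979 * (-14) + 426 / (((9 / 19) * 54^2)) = 60659981/4374 = 13868.31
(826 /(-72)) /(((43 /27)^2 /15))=-501795/7396 = -67.85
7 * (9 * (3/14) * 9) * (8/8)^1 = 243/2 = 121.50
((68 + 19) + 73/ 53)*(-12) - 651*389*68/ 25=-914078556/1325 = -689870.61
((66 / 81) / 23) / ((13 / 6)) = 44/2691 = 0.02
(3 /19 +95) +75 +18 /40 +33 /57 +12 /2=67331/380 = 177.19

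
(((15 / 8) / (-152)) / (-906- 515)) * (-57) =-45/90944 = 0.00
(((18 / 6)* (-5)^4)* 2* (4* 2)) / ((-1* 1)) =-30000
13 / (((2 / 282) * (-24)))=-611/8 = -76.38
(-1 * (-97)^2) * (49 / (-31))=461041/31 = 14872.29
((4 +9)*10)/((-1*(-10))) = 13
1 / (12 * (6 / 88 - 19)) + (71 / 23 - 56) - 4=-3271444/57477 = -56.92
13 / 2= 6.50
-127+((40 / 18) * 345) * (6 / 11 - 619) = -15651091/33 = -474275.48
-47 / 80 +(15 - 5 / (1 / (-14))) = 6753/80 = 84.41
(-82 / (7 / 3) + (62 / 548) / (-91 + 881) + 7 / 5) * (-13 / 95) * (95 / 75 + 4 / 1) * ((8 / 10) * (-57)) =-132931851/119875 = -1108.92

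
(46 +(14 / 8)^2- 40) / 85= 29/272 = 0.11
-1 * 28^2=-784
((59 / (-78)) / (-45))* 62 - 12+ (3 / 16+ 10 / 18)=-286831/28080 = -10.21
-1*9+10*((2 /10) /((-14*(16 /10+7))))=-2714/301 = -9.02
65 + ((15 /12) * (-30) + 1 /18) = 248/9 = 27.56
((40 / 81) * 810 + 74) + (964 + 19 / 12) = 17275/12 = 1439.58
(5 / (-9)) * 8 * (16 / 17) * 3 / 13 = -640/663 = -0.97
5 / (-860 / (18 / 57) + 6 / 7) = -105/57172 = 0.00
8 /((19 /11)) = 88/19 = 4.63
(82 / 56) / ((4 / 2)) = 41/56 = 0.73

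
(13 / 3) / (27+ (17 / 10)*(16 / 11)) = 715/4863 = 0.15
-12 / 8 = -3/2 = -1.50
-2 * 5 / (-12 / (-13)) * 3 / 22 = -65/44 = -1.48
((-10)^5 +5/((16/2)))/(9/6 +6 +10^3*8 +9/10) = -3999975/320336 = -12.49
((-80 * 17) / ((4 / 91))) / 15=-6188/3 = -2062.67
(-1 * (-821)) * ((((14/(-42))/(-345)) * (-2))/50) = -821/25875 = -0.03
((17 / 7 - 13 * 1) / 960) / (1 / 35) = -37/96 = -0.39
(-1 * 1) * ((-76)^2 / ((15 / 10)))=-3850.67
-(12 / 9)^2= -16/9 = -1.78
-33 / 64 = -0.52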